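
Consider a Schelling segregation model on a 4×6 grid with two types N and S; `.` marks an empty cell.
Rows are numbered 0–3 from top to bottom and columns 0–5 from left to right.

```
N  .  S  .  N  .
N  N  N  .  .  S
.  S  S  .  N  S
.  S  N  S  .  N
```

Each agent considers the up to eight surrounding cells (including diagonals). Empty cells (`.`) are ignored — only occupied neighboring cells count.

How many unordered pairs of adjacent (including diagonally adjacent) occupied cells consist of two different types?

Scan each occupied cell's neighbors to the right and below (and the two forward diagonals) so each pair is counted once.
From row 0: 3 unlike of 5 pairs (running 3/5).
From row 1: 6 unlike of 9 pairs (running 9/14).
From row 2: 5 unlike of 10 pairs (running 14/24).
From row 3: 2 unlike of 2 pairs (running 16/26).
Total adjacent occupied pairs: 26; unlike-type pairs: 16.

16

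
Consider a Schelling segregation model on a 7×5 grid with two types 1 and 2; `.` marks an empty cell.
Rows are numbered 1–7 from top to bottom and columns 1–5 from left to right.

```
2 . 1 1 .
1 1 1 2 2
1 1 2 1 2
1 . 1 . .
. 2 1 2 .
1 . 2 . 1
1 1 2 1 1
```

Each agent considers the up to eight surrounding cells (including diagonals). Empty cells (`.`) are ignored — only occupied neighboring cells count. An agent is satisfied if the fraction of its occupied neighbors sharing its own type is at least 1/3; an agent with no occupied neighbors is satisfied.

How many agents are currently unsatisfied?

5

(1,1)2 0/2 not
(1,3)1 3/4 satisfied
(1,4)1 2/4 satisfied
(2,1)1 3/4 satisfied
(2,2)1 5/7 satisfied
(2,3)1 5/7 satisfied
(2,4)2 3/7 satisfied
(2,5)2 2/4 satisfied
(3,1)1 4/4 satisfied
(3,2)1 6/7 satisfied
(3,3)2 1/6 not
(3,4)1 2/6 satisfied
(3,5)2 2/3 satisfied
(4,1)1 2/3 satisfied
(4,3)1 3/6 satisfied
(5,2)2 1/5 not
(5,3)1 1/4 not
(5,4)2 1/4 not
(6,1)1 2/3 satisfied
(6,3)2 3/6 satisfied
(6,5)1 2/3 satisfied
(7,1)1 2/2 satisfied
(7,2)1 2/4 satisfied
(7,3)2 1/3 satisfied
(7,4)1 2/4 satisfied
(7,5)1 2/2 satisfied
Unsatisfied: (1,1), (3,3), (5,2), (5,3), (5,4) — 5 in total.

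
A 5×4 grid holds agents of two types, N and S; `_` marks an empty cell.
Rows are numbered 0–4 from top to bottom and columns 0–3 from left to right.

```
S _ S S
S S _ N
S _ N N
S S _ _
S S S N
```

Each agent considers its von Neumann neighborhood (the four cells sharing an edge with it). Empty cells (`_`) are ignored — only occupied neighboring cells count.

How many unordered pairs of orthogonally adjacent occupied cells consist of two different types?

2

Scan each occupied cell's neighbors to the right and below so each pair is counted once.
From row 0: 1 unlike of 3 pairs (running 1/3).
From row 1: 0 unlike of 3 pairs (running 1/6).
From row 2: 0 unlike of 2 pairs (running 1/8).
From row 3: 0 unlike of 3 pairs (running 1/11).
From row 4: 1 unlike of 3 pairs (running 2/14).
Total adjacent occupied pairs: 14; unlike-type pairs: 2.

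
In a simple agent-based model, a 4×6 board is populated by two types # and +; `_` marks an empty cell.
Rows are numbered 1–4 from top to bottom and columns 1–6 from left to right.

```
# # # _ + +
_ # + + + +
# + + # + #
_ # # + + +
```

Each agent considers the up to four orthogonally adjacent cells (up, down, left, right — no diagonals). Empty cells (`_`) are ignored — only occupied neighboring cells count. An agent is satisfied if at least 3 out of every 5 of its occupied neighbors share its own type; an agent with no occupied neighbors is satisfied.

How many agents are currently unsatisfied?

(1,1)# 1/1 ok
(1,2)# 3/3 ok
(1,3)# 1/2 unhappy
(1,5)+ 2/2 ok
(1,6)+ 2/2 ok
(2,2)# 1/3 unhappy
(2,3)+ 2/4 unhappy
(2,4)+ 2/3 ok
(2,5)+ 4/4 ok
(2,6)+ 2/3 ok
(3,1)# 0/1 unhappy
(3,2)+ 1/4 unhappy
(3,3)+ 2/4 unhappy
(3,4)# 0/4 unhappy
(3,5)+ 2/4 unhappy
(3,6)# 0/3 unhappy
(4,2)# 1/2 unhappy
(4,3)# 1/3 unhappy
(4,4)+ 1/3 unhappy
(4,5)+ 3/3 ok
(4,6)+ 1/2 unhappy
Unsatisfied: (1,3), (2,2), (2,3), (3,1), (3,2), (3,3), (3,4), (3,5), (3,6), (4,2), (4,3), (4,4), (4,6) — 13 in total.

13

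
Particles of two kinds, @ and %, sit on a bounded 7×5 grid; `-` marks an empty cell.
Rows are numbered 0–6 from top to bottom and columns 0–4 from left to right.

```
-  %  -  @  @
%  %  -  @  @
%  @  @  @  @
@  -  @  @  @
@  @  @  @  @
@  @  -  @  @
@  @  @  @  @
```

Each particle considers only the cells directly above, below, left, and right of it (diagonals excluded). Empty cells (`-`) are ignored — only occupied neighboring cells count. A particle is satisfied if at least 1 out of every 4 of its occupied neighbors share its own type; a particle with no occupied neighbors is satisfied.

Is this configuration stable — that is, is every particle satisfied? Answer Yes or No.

(0,1)% 1/1 satisfied
(0,3)@ 2/2 satisfied
(0,4)@ 2/2 satisfied
(1,0)% 2/2 satisfied
(1,1)% 2/3 satisfied
(1,3)@ 3/3 satisfied
(1,4)@ 3/3 satisfied
(2,0)% 1/3 satisfied
(2,1)@ 1/3 satisfied
(2,2)@ 3/3 satisfied
(2,3)@ 4/4 satisfied
(2,4)@ 3/3 satisfied
(3,0)@ 1/2 satisfied
(3,2)@ 3/3 satisfied
(3,3)@ 4/4 satisfied
(3,4)@ 3/3 satisfied
(4,0)@ 3/3 satisfied
(4,1)@ 3/3 satisfied
(4,2)@ 3/3 satisfied
(4,3)@ 4/4 satisfied
(4,4)@ 3/3 satisfied
(5,0)@ 3/3 satisfied
(5,1)@ 3/3 satisfied
(5,3)@ 3/3 satisfied
(5,4)@ 3/3 satisfied
(6,0)@ 2/2 satisfied
(6,1)@ 3/3 satisfied
(6,2)@ 2/2 satisfied
(6,3)@ 3/3 satisfied
(6,4)@ 2/2 satisfied
All meet the threshold, so the configuration is stable.

Yes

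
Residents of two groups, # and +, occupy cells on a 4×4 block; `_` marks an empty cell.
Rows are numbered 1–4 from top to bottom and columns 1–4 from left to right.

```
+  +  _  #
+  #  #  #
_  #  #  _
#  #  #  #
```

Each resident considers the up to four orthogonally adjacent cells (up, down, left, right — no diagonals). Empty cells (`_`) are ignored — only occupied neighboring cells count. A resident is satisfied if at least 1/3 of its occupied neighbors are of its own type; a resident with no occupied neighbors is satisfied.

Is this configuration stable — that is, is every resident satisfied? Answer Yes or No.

Row 1: (1,1)+ 2/2 ✓ · (1,2)+ 1/2 ✓ · (1,4)# 1/1 ✓
Row 2: (2,1)+ 1/2 ✓ · (2,2)# 2/4 ✓ · (2,3)# 3/3 ✓ · (2,4)# 2/2 ✓
Row 3: (3,2)# 3/3 ✓ · (3,3)# 3/3 ✓
Row 4: (4,1)# 1/1 ✓ · (4,2)# 3/3 ✓ · (4,3)# 3/3 ✓ · (4,4)# 1/1 ✓
All meet the threshold, so the configuration is stable.

Yes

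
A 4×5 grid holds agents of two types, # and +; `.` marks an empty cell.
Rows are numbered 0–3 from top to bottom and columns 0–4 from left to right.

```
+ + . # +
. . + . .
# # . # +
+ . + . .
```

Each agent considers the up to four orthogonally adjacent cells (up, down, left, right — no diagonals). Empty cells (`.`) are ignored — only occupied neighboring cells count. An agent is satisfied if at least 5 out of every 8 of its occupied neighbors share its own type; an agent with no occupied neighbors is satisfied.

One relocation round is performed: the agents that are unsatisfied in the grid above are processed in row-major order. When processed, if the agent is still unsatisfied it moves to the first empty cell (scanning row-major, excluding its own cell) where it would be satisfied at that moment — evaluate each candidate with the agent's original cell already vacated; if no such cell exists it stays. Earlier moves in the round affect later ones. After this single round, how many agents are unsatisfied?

Initially unsatisfied (in order): (0,3), (0,4), (2,0), (2,3), (2,4), (3,0).
  (0,3): no empty cell satisfies it; stays.
  (0,4) → (0,2).
  (2,0) → (0,4).
  (2,3): no empty cell satisfies it; stays.
  (2,4) → (1,0).
  (3,0): now satisfied by earlier moves; stays.
Resulting grid:
+ + + # #
+ . + . .
. # . # .
+ . + . .
Unsatisfied now: (0,3).

1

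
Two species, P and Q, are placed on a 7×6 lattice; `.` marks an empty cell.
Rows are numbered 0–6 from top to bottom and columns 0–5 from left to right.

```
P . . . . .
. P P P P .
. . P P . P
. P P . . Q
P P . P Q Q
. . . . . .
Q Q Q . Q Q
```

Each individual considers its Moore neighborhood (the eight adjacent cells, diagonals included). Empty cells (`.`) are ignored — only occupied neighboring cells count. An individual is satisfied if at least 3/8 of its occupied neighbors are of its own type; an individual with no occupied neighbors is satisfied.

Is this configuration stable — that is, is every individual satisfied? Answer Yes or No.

Yes

(0,0)P 1/1 ok
(1,1)P 3/3 ok
(1,2)P 4/4 ok
(1,3)P 4/4 ok
(1,4)P 3/3 ok
(2,2)P 6/6 ok
(2,3)P 5/5 ok
(2,5)P 1/2 ok
(3,1)P 4/4 ok
(3,2)P 5/5 ok
(3,5)Q 2/3 ok
(4,0)P 2/2 ok
(4,1)P 3/3 ok
(4,3)P 1/2 ok
(4,4)Q 2/3 ok
(4,5)Q 2/2 ok
(6,0)Q 1/1 ok
(6,1)Q 2/2 ok
(6,2)Q 1/1 ok
(6,4)Q 1/1 ok
(6,5)Q 1/1 ok
All meet the threshold, so the configuration is stable.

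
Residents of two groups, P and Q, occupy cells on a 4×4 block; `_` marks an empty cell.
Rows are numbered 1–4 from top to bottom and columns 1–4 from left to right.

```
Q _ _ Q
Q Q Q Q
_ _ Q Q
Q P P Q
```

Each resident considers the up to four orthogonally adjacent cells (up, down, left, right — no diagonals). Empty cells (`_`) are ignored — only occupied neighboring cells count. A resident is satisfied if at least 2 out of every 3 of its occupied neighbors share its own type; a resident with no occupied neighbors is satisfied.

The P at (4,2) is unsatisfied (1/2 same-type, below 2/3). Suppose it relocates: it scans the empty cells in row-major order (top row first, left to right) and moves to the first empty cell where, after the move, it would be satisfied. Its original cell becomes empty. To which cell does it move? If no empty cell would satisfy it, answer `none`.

Vacating (4,2). Empty cells in order:
  (1,2): 0/2 same-type → still unsatisfied.
  (1,3): 0/2 same-type → still unsatisfied.
  (3,1): 0/2 same-type → still unsatisfied.
  (3,2): 0/2 same-type → still unsatisfied.

none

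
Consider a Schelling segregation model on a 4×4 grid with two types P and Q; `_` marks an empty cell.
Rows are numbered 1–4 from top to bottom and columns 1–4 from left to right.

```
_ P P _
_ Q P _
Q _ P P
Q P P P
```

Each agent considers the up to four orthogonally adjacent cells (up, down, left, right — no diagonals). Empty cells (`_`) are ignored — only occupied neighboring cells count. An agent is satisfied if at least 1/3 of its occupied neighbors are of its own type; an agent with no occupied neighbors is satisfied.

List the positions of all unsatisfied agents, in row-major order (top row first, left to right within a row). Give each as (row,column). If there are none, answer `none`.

(2,2)

(1,2)P 1/2 satisfied
(1,3)P 2/2 satisfied
(2,2)Q 0/2 not
(2,3)P 2/3 satisfied
(3,1)Q 1/1 satisfied
(3,3)P 3/3 satisfied
(3,4)P 2/2 satisfied
(4,1)Q 1/2 satisfied
(4,2)P 1/2 satisfied
(4,3)P 3/3 satisfied
(4,4)P 2/2 satisfied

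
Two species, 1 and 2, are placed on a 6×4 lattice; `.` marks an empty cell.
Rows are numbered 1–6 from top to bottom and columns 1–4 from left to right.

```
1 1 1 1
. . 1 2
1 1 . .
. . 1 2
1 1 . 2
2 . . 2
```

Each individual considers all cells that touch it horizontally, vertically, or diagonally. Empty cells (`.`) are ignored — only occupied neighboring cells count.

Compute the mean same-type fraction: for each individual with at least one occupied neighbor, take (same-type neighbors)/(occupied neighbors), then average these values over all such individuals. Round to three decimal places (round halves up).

0.670

(1,1)1 1/1
(1,2)1 3/3
(1,3)1 3/4
(1,4)1 2/3
(2,3)1 4/5
(2,4)2 0/3
(3,1)1 1/1
(3,2)1 3/3
(4,3)1 2/4
(4,4)2 1/2
(5,1)1 1/2
(5,2)1 2/3
(5,4)2 2/3
(6,1)2 0/2
(6,4)2 1/1
Sum over 15 individuals: 1/1 + 3/3 + 3/4 + 2/3 + 4/5 + 0/3 + 1/1 + 3/3 + 2/4 + 1/2 + 1/2 + 2/3 + 2/3 + 0/2 + 1/1 = 201/20; mean = 201/20 ÷ 15 = 67/100 = 0.67 → 0.670.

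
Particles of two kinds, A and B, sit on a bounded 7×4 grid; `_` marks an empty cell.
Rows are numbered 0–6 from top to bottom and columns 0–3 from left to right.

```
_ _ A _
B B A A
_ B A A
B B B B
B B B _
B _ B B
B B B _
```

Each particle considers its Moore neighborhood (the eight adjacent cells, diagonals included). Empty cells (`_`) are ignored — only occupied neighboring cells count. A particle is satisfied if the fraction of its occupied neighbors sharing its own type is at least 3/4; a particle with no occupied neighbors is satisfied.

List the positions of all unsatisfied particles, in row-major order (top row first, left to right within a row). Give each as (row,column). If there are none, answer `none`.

(0,2), (1,1), (1,2), (2,1), (2,2), (2,3), (3,2), (3,3)

Row 0: (0,2)A 2/3 not
Row 1: (1,0)B 2/2 satisfied · (1,1)B 2/5 not · (1,2)A 4/6 not · (1,3)A 4/4 satisfied
Row 2: (2,1)B 5/7 not · (2,2)A 3/8 not · (2,3)A 3/5 not
Row 3: (3,0)B 4/4 satisfied · (3,1)B 6/7 satisfied · (3,2)B 5/7 not · (3,3)B 2/4 not
Row 4: (4,0)B 4/4 satisfied · (4,1)B 7/7 satisfied · (4,2)B 6/6 satisfied
Row 5: (5,0)B 4/4 satisfied · (5,2)B 5/5 satisfied · (5,3)B 3/3 satisfied
Row 6: (6,0)B 2/2 satisfied · (6,1)B 4/4 satisfied · (6,2)B 3/3 satisfied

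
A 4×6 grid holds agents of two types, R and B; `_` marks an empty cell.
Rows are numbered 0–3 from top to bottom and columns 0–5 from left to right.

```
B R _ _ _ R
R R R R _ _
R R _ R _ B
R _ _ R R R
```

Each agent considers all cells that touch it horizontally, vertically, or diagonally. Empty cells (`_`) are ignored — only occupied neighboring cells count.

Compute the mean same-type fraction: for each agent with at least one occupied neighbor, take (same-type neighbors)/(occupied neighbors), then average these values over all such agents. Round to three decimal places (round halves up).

Row 0: (0,0)B 0/3 · (0,1)R 3/4 · (0,5)R — no occupied neighbors
Row 1: (1,0)R 4/5 · (1,1)R 5/6 · (1,2)R 5/5 · (1,3)R 2/2
Row 2: (2,0)R 4/4 · (2,1)R 5/5 · (2,3)R 4/4 · (2,5)B 0/2
Row 3: (3,0)R 2/2 · (3,3)R 2/2 · (3,4)R 3/4 · (3,5)R 1/2
Sum over 14 agents: 0/3 + 3/4 + 4/5 + 5/6 + 5/5 + 2/2 + 4/4 + 5/5 + 4/4 + 0/2 + 2/2 + 2/2 + 3/4 + 1/2 = 319/30; mean = 319/30 ÷ 14 = 319/420 = 0.759523… → 0.760.

0.760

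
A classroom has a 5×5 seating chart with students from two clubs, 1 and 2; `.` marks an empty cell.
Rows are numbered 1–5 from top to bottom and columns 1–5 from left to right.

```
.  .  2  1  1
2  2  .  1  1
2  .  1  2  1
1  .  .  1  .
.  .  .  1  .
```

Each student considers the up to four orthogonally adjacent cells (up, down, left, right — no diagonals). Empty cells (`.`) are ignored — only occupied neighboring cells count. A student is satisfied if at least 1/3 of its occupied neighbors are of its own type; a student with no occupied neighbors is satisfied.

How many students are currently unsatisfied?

Row 1: (1,3)2 0/1 ✗ · (1,4)1 2/3 ✓ · (1,5)1 2/2 ✓
Row 2: (2,1)2 2/2 ✓ · (2,2)2 1/1 ✓ · (2,4)1 2/3 ✓ · (2,5)1 3/3 ✓
Row 3: (3,1)2 1/2 ✓ · (3,3)1 0/1 ✗ · (3,4)2 0/4 ✗ · (3,5)1 1/2 ✓
Row 4: (4,1)1 0/1 ✗ · (4,4)1 1/2 ✓
Row 5: (5,4)1 1/1 ✓
Unsatisfied: (1,3), (3,3), (3,4), (4,1) — 4 in total.

4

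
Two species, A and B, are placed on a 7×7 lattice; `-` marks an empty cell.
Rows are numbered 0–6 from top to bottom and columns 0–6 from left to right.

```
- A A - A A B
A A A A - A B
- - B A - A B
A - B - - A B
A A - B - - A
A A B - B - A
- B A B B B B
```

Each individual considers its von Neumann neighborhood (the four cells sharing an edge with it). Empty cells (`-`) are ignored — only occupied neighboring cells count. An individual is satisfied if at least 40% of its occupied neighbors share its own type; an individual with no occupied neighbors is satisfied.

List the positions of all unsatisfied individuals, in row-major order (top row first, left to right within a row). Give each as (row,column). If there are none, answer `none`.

Row 0: (0,1)A 2/2 satisfied · (0,2)A 2/2 satisfied · (0,4)A 1/1 satisfied · (0,5)A 2/3 satisfied · (0,6)B 1/2 satisfied
Row 1: (1,0)A 1/1 satisfied · (1,1)A 3/3 satisfied · (1,2)A 3/4 satisfied · (1,3)A 2/2 satisfied · (1,5)A 2/3 satisfied · (1,6)B 2/3 satisfied
Row 2: (2,2)B 1/3 not · (2,3)A 1/2 satisfied · (2,5)A 2/3 satisfied · (2,6)B 2/3 satisfied
Row 3: (3,0)A 1/1 satisfied · (3,2)B 1/1 satisfied · (3,5)A 1/2 satisfied · (3,6)B 1/3 not
Row 4: (4,0)A 3/3 satisfied · (4,1)A 2/2 satisfied · (4,3)B 0/0 satisfied · (4,6)A 1/2 satisfied
Row 5: (5,0)A 2/2 satisfied · (5,1)A 2/4 satisfied · (5,2)B 0/2 not · (5,4)B 1/1 satisfied · (5,6)A 1/2 satisfied
Row 6: (6,1)B 0/2 not · (6,2)A 0/3 not · (6,3)B 1/2 satisfied · (6,4)B 3/3 satisfied · (6,5)B 2/2 satisfied · (6,6)B 1/2 satisfied

(2,2), (3,6), (5,2), (6,1), (6,2)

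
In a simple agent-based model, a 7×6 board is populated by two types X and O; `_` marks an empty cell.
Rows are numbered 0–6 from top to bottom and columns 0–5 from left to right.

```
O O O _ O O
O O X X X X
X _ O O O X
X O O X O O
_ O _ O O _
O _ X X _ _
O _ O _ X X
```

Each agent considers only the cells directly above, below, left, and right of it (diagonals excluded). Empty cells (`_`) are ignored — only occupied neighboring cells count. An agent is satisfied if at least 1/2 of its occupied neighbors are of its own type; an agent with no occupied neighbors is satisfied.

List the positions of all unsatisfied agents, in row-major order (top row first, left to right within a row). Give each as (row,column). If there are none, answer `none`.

(0,0)O 2/2 satisfied
(0,1)O 3/3 satisfied
(0,2)O 1/2 satisfied
(0,4)O 1/2 satisfied
(0,5)O 1/2 satisfied
(1,0)O 2/3 satisfied
(1,1)O 2/3 satisfied
(1,2)X 1/4 not
(1,3)X 2/3 satisfied
(1,4)X 2/4 satisfied
(1,5)X 2/3 satisfied
(2,0)X 1/2 satisfied
(2,2)O 2/3 satisfied
(2,3)O 2/4 satisfied
(2,4)O 2/4 satisfied
(2,5)X 1/3 not
(3,0)X 1/2 satisfied
(3,1)O 2/3 satisfied
(3,2)O 2/3 satisfied
(3,3)X 0/4 not
(3,4)O 3/4 satisfied
(3,5)O 1/2 satisfied
(4,1)O 1/1 satisfied
(4,3)O 1/3 not
(4,4)O 2/2 satisfied
(5,0)O 1/1 satisfied
(5,2)X 1/2 satisfied
(5,3)X 1/2 satisfied
(6,0)O 1/1 satisfied
(6,2)O 0/1 not
(6,4)X 1/1 satisfied
(6,5)X 1/1 satisfied

(1,2), (2,5), (3,3), (4,3), (6,2)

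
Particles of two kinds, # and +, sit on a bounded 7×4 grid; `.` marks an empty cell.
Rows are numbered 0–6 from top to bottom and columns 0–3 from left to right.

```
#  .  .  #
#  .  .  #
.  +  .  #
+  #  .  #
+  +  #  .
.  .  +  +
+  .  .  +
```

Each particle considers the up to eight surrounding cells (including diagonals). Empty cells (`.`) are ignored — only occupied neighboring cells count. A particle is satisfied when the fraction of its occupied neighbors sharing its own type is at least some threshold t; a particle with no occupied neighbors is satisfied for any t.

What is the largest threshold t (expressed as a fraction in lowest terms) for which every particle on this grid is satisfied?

Row 0: (0,0)# 1/1 · (0,3)# 1/1
Row 1: (1,0)# 1/2 · (1,3)# 2/2
Row 2: (2,1)+ 1/3 · (2,3)# 2/2
Row 3: (3,0)+ 3/4 · (3,1)# 1/5 · (3,3)# 2/2
Row 4: (4,0)+ 2/3 · (4,1)+ 3/5 · (4,2)# 2/5
Row 5: (5,2)+ 3/4 · (5,3)+ 2/3
Row 6: (6,0)+ — no occupied neighbors · (6,3)+ 2/2
The smallest same-type fraction is 1/5 at (3,1), which reduces to 1/5. Any threshold above that leaves this particle unsatisfied.

1/5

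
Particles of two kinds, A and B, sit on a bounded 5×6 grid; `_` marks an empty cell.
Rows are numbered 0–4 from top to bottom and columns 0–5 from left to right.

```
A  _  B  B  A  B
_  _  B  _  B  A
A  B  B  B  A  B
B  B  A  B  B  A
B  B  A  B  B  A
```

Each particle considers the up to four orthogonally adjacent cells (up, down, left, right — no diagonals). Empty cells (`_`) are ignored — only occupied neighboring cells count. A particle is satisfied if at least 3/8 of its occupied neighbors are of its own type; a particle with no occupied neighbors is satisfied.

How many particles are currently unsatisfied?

10

Row 0: (0,0)A 0/0 ok · (0,2)B 2/2 ok · (0,3)B 1/2 ok · (0,4)A 0/3 unhappy · (0,5)B 0/2 unhappy
Row 1: (1,2)B 2/2 ok · (1,4)B 0/3 unhappy · (1,5)A 0/3 unhappy
Row 2: (2,0)A 0/2 unhappy · (2,1)B 2/3 ok · (2,2)B 3/4 ok · (2,3)B 2/3 ok · (2,4)A 0/4 unhappy · (2,5)B 0/3 unhappy
Row 3: (3,0)B 2/3 ok · (3,1)B 3/4 ok · (3,2)A 1/4 unhappy · (3,3)B 3/4 ok · (3,4)B 2/4 ok · (3,5)A 1/3 unhappy
Row 4: (4,0)B 2/2 ok · (4,1)B 2/3 ok · (4,2)A 1/3 unhappy · (4,3)B 2/3 ok · (4,4)B 2/3 ok · (4,5)A 1/2 ok
Unsatisfied: (0,4), (0,5), (1,4), (1,5), (2,0), (2,4), (2,5), (3,2), (3,5), (4,2) — 10 in total.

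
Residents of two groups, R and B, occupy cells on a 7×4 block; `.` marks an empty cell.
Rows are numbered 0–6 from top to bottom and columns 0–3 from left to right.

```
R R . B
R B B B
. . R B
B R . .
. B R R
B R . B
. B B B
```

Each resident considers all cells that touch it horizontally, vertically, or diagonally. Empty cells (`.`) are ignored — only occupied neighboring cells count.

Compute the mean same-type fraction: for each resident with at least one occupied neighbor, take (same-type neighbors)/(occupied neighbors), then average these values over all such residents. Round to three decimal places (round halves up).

0.580

(0,0)R 2/3
(0,1)R 2/4
(0,3)B 2/2
(1,0)R 2/3
(1,1)B 1/5
(1,2)B 4/6
(1,3)B 3/4
(2,2)R 1/5
(2,3)B 2/3
(3,0)B 1/2
(3,1)R 2/4
(4,1)B 2/5
(4,2)R 3/5
(4,3)R 1/2
(5,0)B 2/3
(5,1)R 1/5
(5,3)B 2/4
(6,1)B 2/3
(6,2)B 3/4
(6,3)B 2/2
Sum over 20 residents: 2/3 + 2/4 + 2/2 + 2/3 + 1/5 + 4/6 + 3/4 + 1/5 + 2/3 + 1/2 + 2/4 + 2/5 + 3/5 + 1/2 + 2/3 + 1/5 + 2/4 + 2/3 + 3/4 + 2/2 = 58/5; mean = 58/5 ÷ 20 = 29/50 = 0.58 → 0.580.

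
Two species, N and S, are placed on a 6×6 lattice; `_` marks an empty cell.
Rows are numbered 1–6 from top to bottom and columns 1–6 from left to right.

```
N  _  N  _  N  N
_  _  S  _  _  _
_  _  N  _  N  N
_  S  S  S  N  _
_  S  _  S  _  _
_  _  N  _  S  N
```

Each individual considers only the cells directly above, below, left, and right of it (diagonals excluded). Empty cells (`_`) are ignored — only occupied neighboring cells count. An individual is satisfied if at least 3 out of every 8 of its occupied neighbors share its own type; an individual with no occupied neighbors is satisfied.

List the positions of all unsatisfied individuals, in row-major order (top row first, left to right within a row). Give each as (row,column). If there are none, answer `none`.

(1,1)N 0/0 ok
(1,3)N 0/1 unhappy
(1,5)N 1/1 ok
(1,6)N 1/1 ok
(2,3)S 0/2 unhappy
(3,3)N 0/2 unhappy
(3,5)N 2/2 ok
(3,6)N 1/1 ok
(4,2)S 2/2 ok
(4,3)S 2/3 ok
(4,4)S 2/3 ok
(4,5)N 1/2 ok
(5,2)S 1/1 ok
(5,4)S 1/1 ok
(6,3)N 0/0 ok
(6,5)S 0/1 unhappy
(6,6)N 0/1 unhappy

(1,3), (2,3), (3,3), (6,5), (6,6)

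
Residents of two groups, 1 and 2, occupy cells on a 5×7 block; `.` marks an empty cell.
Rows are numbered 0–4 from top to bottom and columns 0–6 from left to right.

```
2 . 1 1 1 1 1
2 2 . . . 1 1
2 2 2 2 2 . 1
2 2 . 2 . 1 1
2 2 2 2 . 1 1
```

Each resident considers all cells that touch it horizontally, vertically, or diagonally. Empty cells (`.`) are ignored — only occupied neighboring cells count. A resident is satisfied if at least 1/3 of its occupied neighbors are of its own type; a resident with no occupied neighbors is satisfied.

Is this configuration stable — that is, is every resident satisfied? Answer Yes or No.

Row 0: (0,0)2 2/2 ✓ · (0,2)1 1/2 ✓ · (0,3)1 2/2 ✓ · (0,4)1 3/3 ✓ · (0,5)1 4/4 ✓ · (0,6)1 3/3 ✓
Row 1: (1,0)2 4/4 ✓ · (1,1)2 5/6 ✓ · (1,5)1 5/6 ✓ · (1,6)1 4/4 ✓
Row 2: (2,0)2 5/5 ✓ · (2,1)2 6/6 ✓ · (2,2)2 5/5 ✓ · (2,3)2 3/3 ✓ · (2,4)2 2/4 ✓ · (2,6)1 4/4 ✓
Row 3: (3,0)2 5/5 ✓ · (3,1)2 7/7 ✓ · (3,3)2 5/5 ✓ · (3,5)1 4/5 ✓ · (3,6)1 4/4 ✓
Row 4: (4,0)2 3/3 ✓ · (4,1)2 4/4 ✓ · (4,2)2 4/4 ✓ · (4,3)2 2/2 ✓ · (4,5)1 3/3 ✓ · (4,6)1 3/3 ✓
All meet the threshold, so the configuration is stable.

Yes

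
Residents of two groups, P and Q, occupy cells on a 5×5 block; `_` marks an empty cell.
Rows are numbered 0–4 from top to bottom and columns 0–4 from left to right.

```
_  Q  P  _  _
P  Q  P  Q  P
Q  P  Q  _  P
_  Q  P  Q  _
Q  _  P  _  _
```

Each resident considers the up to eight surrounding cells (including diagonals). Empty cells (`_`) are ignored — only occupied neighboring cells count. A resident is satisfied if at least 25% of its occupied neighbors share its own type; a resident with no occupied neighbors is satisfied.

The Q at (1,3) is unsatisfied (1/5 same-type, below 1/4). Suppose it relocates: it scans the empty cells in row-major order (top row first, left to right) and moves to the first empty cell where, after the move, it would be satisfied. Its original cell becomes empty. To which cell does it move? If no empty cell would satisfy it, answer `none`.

Vacating (1,3). Empty cells in order:
  (0,0): 2/3 same-type → satisfied — stop here.

(0,0)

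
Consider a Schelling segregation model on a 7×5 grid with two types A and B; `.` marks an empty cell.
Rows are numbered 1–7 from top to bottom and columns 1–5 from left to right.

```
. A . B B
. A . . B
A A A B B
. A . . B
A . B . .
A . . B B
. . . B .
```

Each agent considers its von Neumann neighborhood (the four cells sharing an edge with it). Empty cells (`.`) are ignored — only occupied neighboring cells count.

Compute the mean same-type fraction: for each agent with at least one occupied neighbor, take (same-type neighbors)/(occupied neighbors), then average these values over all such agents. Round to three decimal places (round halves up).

0.941

Row 1: (1,2)A 1/1 · (1,4)B 1/1 · (1,5)B 2/2
Row 2: (2,2)A 2/2 · (2,5)B 2/2
Row 3: (3,1)A 1/1 · (3,2)A 4/4 · (3,3)A 1/2 · (3,4)B 1/2 · (3,5)B 3/3
Row 4: (4,2)A 1/1 · (4,5)B 1/1
Row 5: (5,1)A 1/1 · (5,3)B — no occupied neighbors
Row 6: (6,1)A 1/1 · (6,4)B 2/2 · (6,5)B 1/1
Row 7: (7,4)B 1/1
Sum over 17 agents: 1/1 + 1/1 + 2/2 + 2/2 + 2/2 + 1/1 + 4/4 + 1/2 + 1/2 + 3/3 + 1/1 + 1/1 + 1/1 + 1/1 + 2/2 + 1/1 + 1/1 = 16; mean = 16 ÷ 17 = 16/17 = 0.941176… → 0.941.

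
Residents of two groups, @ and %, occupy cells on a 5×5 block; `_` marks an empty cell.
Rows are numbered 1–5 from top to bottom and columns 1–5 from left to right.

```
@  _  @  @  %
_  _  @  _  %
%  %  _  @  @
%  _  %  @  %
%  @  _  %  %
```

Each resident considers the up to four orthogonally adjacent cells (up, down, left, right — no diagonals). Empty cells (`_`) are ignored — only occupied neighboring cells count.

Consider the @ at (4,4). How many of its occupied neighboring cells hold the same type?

Occupied neighbors of (4,4): (3,4)=@, (5,4)=%, (4,3)=%, (4,5)=%.
Same type (@): 1 of 4.

1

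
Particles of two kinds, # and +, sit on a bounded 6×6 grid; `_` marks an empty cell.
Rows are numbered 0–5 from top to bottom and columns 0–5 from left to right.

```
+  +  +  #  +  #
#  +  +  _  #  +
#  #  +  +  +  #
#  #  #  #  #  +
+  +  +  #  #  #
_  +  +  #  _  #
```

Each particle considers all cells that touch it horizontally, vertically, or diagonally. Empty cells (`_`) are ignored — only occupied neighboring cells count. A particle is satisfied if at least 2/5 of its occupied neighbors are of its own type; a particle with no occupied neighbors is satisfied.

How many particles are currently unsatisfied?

5

(0,0)+ 2/3 ok
(0,1)+ 4/5 ok
(0,2)+ 3/4 ok
(0,3)# 1/4 unhappy
(0,4)+ 1/4 unhappy
(0,5)# 1/3 unhappy
(1,0)# 2/5 ok
(1,1)+ 5/8 ok
(1,2)+ 5/7 ok
(1,4)# 3/7 ok
(1,5)+ 2/5 ok
(2,0)# 4/5 ok
(2,1)# 5/8 ok
(2,2)+ 3/7 ok
(2,3)+ 3/7 ok
(2,4)+ 3/7 ok
(2,5)# 2/5 ok
(3,0)# 3/5 ok
(3,1)# 4/8 ok
(3,2)# 4/8 ok
(3,3)# 4/8 ok
(3,4)# 5/8 ok
(3,5)+ 1/5 unhappy
(4,0)+ 2/4 ok
(4,1)+ 4/7 ok
(4,2)+ 3/8 unhappy
(4,3)# 5/7 ok
(4,4)# 6/7 ok
(4,5)# 3/4 ok
(5,1)+ 4/4 ok
(5,2)+ 3/5 ok
(5,3)# 2/4 ok
(5,5)# 2/2 ok
Unsatisfied: (0,3), (0,4), (0,5), (3,5), (4,2) — 5 in total.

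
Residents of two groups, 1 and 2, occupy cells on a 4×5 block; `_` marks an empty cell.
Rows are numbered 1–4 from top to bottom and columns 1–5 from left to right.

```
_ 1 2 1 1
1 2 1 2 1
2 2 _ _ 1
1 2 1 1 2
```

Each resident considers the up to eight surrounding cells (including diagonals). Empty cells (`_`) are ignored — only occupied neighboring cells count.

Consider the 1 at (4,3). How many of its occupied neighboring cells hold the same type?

1

Occupied neighbors of (4,3): (3,2)=2, (4,2)=2, (4,4)=1.
Same type (1): 1 of 3.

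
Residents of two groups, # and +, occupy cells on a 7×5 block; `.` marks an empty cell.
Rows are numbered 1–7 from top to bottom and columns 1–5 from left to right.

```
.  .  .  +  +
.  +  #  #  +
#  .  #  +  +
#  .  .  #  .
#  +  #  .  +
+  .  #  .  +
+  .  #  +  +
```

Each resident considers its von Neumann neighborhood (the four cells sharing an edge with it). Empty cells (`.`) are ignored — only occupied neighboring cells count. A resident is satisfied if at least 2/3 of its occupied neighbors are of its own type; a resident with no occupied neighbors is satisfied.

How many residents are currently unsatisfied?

Row 1: (1,4)+ 1/2 unhappy · (1,5)+ 2/2 ok
Row 2: (2,2)+ 0/1 unhappy · (2,3)# 2/3 ok · (2,4)# 1/4 unhappy · (2,5)+ 2/3 ok
Row 3: (3,1)# 1/1 ok · (3,3)# 1/2 unhappy · (3,4)+ 1/4 unhappy · (3,5)+ 2/2 ok
Row 4: (4,1)# 2/2 ok · (4,4)# 0/1 unhappy
Row 5: (5,1)# 1/3 unhappy · (5,2)+ 0/2 unhappy · (5,3)# 1/2 unhappy · (5,5)+ 1/1 ok
Row 6: (6,1)+ 1/2 unhappy · (6,3)# 2/2 ok · (6,5)+ 2/2 ok
Row 7: (7,1)+ 1/1 ok · (7,3)# 1/2 unhappy · (7,4)+ 1/2 unhappy · (7,5)+ 2/2 ok
Unsatisfied: (1,4), (2,2), (2,4), (3,3), (3,4), (4,4), (5,1), (5,2), (5,3), (6,1), (7,3), (7,4) — 12 in total.

12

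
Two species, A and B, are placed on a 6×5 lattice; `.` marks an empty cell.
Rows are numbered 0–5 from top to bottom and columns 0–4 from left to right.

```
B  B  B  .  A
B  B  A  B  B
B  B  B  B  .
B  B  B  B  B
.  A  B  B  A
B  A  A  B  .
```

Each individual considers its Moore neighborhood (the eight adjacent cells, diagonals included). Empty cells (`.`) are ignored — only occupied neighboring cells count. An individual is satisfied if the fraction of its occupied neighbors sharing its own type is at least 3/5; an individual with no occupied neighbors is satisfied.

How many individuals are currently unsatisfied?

Row 0: (0,0)B 3/3 ✓ · (0,1)B 4/5 ✓ · (0,2)B 3/4 ✓ · (0,4)A 0/2 ✗
Row 1: (1,0)B 5/5 ✓ · (1,1)B 7/8 ✓ · (1,2)A 0/7 ✗ · (1,3)B 4/6 ✓ · (1,4)B 2/3 ✓
Row 2: (2,0)B 5/5 ✓ · (2,1)B 7/8 ✓ · (2,2)B 7/8 ✓ · (2,3)B 6/7 ✓
Row 3: (3,0)B 3/4 ✓ · (3,1)B 6/7 ✓ · (3,2)B 7/8 ✓ · (3,3)B 6/7 ✓ · (3,4)B 3/4 ✓
Row 4: (4,1)A 2/7 ✗ · (4,2)B 5/8 ✓ · (4,3)B 5/7 ✓ · (4,4)A 0/4 ✗
Row 5: (5,0)B 0/2 ✗ · (5,1)A 2/4 ✗ · (5,2)A 2/5 ✗ · (5,3)B 2/4 ✗
Unsatisfied: (0,4), (1,2), (4,1), (4,4), (5,0), (5,1), (5,2), (5,3) — 8 in total.

8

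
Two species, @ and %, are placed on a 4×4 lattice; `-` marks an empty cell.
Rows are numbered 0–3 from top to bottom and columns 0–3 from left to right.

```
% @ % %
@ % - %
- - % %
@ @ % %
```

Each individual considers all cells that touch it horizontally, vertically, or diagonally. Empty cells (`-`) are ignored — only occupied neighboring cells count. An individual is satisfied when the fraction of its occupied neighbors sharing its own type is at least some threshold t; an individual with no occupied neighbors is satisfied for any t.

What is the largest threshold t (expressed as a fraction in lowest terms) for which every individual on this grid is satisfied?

1/4

(0,0)% 1/3
(0,1)@ 1/4
(0,2)% 3/4
(0,3)% 2/2
(1,0)@ 1/3
(1,1)% 3/5
(1,3)% 4/4
(2,2)% 5/6
(2,3)% 4/4
(3,0)@ 1/1
(3,1)@ 1/3
(3,2)% 3/4
(3,3)% 3/3
The smallest same-type fraction is 1/4 at (0,1), which reduces to 1/4. Any threshold above that leaves this individual unsatisfied.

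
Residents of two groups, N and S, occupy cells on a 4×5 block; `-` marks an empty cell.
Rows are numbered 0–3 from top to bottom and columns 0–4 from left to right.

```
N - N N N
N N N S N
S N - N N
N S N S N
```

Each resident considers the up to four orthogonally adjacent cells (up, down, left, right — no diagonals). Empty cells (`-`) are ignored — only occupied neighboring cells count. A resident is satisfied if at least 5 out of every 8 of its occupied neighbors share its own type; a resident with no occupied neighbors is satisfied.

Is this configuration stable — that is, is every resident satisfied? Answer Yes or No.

No

Row 0: (0,0)N 1/1 ✓ · (0,2)N 2/2 ✓ · (0,3)N 2/3 ✓ · (0,4)N 2/2 ✓
Row 1: (1,0)N 2/3 ✓ · (1,1)N 3/3 ✓ · (1,2)N 2/3 ✓ · (1,3)S 0/4 ✗ · (1,4)N 2/3 ✓
Row 2: (2,0)S 0/3 ✗ · (2,1)N 1/3 ✗ · (2,3)N 1/3 ✗ · (2,4)N 3/3 ✓
Row 3: (3,0)N 0/2 ✗ · (3,1)S 0/3 ✗ · (3,2)N 0/2 ✗ · (3,3)S 0/3 ✗ · (3,4)N 1/2 ✗
For instance (1,3) has only 0/4 same-type neighbors, below 5/8.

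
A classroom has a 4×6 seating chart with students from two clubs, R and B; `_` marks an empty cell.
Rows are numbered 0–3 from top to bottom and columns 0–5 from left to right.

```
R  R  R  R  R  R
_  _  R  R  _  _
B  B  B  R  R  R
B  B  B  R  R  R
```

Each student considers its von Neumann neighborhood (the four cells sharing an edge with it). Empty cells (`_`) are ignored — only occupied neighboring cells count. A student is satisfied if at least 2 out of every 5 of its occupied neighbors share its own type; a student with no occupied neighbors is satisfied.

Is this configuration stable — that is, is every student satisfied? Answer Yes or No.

Yes

(0,0)R 1/1 ✓
(0,1)R 2/2 ✓
(0,2)R 3/3 ✓
(0,3)R 3/3 ✓
(0,4)R 2/2 ✓
(0,5)R 1/1 ✓
(1,2)R 2/3 ✓
(1,3)R 3/3 ✓
(2,0)B 2/2 ✓
(2,1)B 3/3 ✓
(2,2)B 2/4 ✓
(2,3)R 3/4 ✓
(2,4)R 3/3 ✓
(2,5)R 2/2 ✓
(3,0)B 2/2 ✓
(3,1)B 3/3 ✓
(3,2)B 2/3 ✓
(3,3)R 2/3 ✓
(3,4)R 3/3 ✓
(3,5)R 2/2 ✓
All meet the threshold, so the configuration is stable.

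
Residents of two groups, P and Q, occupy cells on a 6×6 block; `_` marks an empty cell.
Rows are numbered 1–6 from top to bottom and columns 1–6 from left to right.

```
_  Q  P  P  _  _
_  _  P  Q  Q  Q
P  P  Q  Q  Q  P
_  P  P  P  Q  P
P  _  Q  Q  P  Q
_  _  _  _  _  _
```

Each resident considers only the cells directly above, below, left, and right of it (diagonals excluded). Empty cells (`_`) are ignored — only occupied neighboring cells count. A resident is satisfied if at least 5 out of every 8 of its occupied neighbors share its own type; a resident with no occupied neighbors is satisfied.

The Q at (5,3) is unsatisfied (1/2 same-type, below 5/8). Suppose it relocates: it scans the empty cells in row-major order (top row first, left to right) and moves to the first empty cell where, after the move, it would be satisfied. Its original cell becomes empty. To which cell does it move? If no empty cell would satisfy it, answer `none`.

Vacating (5,3). Empty cells in order:
  (1,1): 1/1 same-type → satisfied — stop here.

(1,1)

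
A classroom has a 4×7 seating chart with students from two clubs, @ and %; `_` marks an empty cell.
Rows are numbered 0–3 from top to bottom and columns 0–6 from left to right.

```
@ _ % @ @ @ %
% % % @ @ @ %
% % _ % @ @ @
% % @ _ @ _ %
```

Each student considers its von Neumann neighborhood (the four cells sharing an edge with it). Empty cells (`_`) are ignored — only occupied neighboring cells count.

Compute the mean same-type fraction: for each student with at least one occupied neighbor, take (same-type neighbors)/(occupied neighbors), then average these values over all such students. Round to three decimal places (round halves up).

(0,0)@ 0/1
(0,2)% 1/2
(0,3)@ 2/3
(0,4)@ 3/3
(0,5)@ 2/3
(0,6)% 1/2
(1,0)% 2/3
(1,1)% 3/3
(1,2)% 2/3
(1,3)@ 2/4
(1,4)@ 4/4
(1,5)@ 3/4
(1,6)% 1/3
(2,0)% 3/3
(2,1)% 3/3
(2,3)% 0/2
(2,4)@ 3/4
(2,5)@ 3/3
(2,6)@ 1/3
(3,0)% 2/2
(3,1)% 2/3
(3,2)@ 0/1
(3,4)@ 1/1
(3,6)% 0/1
Sum over 24 students: 0/1 + 1/2 + 2/3 + 3/3 + 2/3 + 1/2 + 2/3 + 3/3 + 2/3 + 2/4 + 4/4 + 3/4 + 1/3 + 3/3 + 3/3 + 0/2 + 3/4 + 3/3 + 1/3 + 2/2 + 2/3 + 0/1 + 1/1 + 0/1 = 15; mean = 15 ÷ 24 = 5/8 = 0.625 → 0.625.

0.625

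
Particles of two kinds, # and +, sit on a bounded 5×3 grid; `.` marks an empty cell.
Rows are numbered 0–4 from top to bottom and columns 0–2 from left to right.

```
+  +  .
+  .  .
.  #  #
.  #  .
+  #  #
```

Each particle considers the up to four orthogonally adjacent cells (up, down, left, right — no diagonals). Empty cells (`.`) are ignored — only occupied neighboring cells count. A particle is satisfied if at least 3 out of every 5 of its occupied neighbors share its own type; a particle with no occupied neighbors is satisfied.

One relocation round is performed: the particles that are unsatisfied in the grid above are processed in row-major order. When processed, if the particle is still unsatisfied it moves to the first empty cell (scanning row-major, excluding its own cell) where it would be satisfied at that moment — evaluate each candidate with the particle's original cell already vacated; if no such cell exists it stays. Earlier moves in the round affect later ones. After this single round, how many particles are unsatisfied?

0

Initially unsatisfied (in order): (4,0).
  (4,0) → (0,2).
Resulting grid:
+ + +
+ . .
. # #
. # .
. # #
All satisfied now.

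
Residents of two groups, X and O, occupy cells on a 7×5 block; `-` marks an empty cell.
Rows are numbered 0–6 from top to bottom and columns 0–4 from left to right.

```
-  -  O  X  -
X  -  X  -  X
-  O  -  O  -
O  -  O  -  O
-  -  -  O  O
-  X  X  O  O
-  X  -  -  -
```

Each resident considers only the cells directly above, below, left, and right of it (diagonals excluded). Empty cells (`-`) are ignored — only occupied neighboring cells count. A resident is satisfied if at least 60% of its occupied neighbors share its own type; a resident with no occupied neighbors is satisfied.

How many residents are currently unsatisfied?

4

(0,2)O 0/2 ✗
(0,3)X 0/1 ✗
(1,0)X 0/0 ✓
(1,2)X 0/1 ✗
(1,4)X 0/0 ✓
(2,1)O 0/0 ✓
(2,3)O 0/0 ✓
(3,0)O 0/0 ✓
(3,2)O 0/0 ✓
(3,4)O 1/1 ✓
(4,3)O 2/2 ✓
(4,4)O 3/3 ✓
(5,1)X 2/2 ✓
(5,2)X 1/2 ✗
(5,3)O 2/3 ✓
(5,4)O 2/2 ✓
(6,1)X 1/1 ✓
Unsatisfied: (0,2), (0,3), (1,2), (5,2) — 4 in total.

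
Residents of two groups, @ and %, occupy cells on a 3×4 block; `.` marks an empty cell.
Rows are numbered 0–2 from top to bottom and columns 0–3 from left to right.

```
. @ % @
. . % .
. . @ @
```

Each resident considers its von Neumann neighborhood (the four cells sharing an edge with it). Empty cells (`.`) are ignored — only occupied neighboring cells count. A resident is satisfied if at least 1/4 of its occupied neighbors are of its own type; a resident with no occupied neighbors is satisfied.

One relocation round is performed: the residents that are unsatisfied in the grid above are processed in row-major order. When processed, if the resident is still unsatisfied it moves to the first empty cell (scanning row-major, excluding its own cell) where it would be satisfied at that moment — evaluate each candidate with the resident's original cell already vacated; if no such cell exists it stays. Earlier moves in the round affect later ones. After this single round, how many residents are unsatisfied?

0

Initially unsatisfied (in order): (0,1), (0,3).
  (0,1) → (0,0).
  (0,3) → (0,1).
Resulting grid:
@ @ % .
. . % .
. . @ @
All satisfied now.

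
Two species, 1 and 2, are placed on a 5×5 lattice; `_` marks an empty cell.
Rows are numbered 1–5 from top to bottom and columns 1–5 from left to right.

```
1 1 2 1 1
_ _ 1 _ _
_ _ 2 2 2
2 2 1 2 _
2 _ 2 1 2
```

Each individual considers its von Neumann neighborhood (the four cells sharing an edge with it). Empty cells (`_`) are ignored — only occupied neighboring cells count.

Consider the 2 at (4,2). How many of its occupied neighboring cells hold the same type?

1

Occupied neighbors of (4,2): (4,1)=2, (4,3)=1.
Same type (2): 1 of 2.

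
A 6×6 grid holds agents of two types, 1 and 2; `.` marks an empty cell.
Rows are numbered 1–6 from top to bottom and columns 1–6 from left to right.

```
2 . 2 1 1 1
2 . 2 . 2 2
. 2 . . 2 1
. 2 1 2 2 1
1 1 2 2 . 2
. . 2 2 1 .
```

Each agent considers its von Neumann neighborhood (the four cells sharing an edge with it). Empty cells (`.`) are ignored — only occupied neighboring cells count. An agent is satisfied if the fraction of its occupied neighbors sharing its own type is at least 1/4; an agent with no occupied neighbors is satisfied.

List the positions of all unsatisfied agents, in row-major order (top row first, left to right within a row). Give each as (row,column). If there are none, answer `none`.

(1,1)2 1/1 ok
(1,3)2 1/2 ok
(1,4)1 1/2 ok
(1,5)1 2/3 ok
(1,6)1 1/2 ok
(2,1)2 1/1 ok
(2,3)2 1/1 ok
(2,5)2 2/3 ok
(2,6)2 1/3 ok
(3,2)2 1/1 ok
(3,5)2 2/3 ok
(3,6)1 1/3 ok
(4,2)2 1/3 ok
(4,3)1 0/3 unhappy
(4,4)2 2/3 ok
(4,5)2 2/3 ok
(4,6)1 1/3 ok
(5,1)1 1/1 ok
(5,2)1 1/3 ok
(5,3)2 2/4 ok
(5,4)2 3/3 ok
(5,6)2 0/1 unhappy
(6,3)2 2/2 ok
(6,4)2 2/3 ok
(6,5)1 0/1 unhappy

(4,3), (5,6), (6,5)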